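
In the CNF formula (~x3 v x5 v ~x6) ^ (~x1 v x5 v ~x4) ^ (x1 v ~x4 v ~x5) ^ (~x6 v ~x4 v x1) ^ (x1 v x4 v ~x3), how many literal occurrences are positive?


Scan each clause for unnegated literals.
Clause 1: 1 positive; Clause 2: 1 positive; Clause 3: 1 positive; Clause 4: 1 positive; Clause 5: 2 positive.
Total positive literal occurrences = 6.

6


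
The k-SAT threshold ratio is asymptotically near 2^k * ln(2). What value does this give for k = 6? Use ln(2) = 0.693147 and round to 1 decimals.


Using the asymptotic formula: threshold ~ 2^k * ln(2).
2^6 = 64.
64 * 0.693147 = 44.4.

44.4


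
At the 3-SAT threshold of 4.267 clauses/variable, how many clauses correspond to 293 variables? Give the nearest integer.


The 3-SAT phase transition occurs at approximately 4.267 clauses per variable.
m = 4.267 * 293 = 1250.231.
Rounded to nearest integer: 1250.

1250


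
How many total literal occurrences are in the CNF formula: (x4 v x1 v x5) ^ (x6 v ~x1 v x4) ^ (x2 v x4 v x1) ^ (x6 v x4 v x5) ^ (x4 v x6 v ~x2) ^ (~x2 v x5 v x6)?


Clause lengths: 3, 3, 3, 3, 3, 3.
Sum = 3 + 3 + 3 + 3 + 3 + 3 = 18.

18


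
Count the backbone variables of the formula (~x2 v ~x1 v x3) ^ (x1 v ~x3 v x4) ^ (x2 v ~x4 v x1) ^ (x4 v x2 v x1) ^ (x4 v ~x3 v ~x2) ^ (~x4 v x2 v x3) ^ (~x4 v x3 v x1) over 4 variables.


Find all satisfying assignments: 6 model(s).
Check which variables have the same value in every model.
No variable is fixed across all models.
Backbone size = 0.

0


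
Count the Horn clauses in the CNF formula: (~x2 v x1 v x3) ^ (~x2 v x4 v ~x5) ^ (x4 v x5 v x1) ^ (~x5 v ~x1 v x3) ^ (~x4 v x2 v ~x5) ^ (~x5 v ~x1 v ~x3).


A Horn clause has at most one positive literal.
Clause 1: 2 positive lit(s) -> not Horn
Clause 2: 1 positive lit(s) -> Horn
Clause 3: 3 positive lit(s) -> not Horn
Clause 4: 1 positive lit(s) -> Horn
Clause 5: 1 positive lit(s) -> Horn
Clause 6: 0 positive lit(s) -> Horn
Total Horn clauses = 4.

4


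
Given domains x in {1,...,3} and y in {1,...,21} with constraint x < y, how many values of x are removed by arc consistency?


For the constraint x < y, x needs a supporting value in y's domain.
x can be at most 20 (one less than y's maximum).
Valid x values from domain: 3 out of 3.
Pruned = 3 - 3 = 0.

0


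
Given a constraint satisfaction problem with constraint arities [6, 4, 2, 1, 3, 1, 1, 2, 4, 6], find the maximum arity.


The arities are: 6, 4, 2, 1, 3, 1, 1, 2, 4, 6.
Scan for the maximum value.
Maximum arity = 6.

6


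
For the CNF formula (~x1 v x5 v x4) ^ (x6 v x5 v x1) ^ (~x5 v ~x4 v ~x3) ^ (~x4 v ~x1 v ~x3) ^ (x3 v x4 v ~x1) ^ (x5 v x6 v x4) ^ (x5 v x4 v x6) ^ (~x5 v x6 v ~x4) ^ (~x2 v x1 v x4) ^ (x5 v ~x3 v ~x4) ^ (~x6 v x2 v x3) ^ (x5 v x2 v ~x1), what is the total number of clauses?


Each group enclosed in parentheses joined by ^ is one clause.
Counting the conjuncts: 12 clauses.

12


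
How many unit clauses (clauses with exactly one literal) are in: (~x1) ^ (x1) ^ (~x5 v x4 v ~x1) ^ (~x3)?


A unit clause contains exactly one literal.
Unit clauses found: (~x1), (x1), (~x3).
Count = 3.

3


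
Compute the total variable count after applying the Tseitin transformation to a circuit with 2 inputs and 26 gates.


The Tseitin transformation introduces one auxiliary variable per gate.
Total variables = inputs + gates = 2 + 26 = 28.

28


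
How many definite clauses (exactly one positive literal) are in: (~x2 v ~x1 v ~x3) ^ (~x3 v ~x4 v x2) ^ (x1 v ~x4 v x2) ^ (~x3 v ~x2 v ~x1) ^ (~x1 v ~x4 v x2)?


A definite clause has exactly one positive literal.
Clause 1: 0 positive -> not definite
Clause 2: 1 positive -> definite
Clause 3: 2 positive -> not definite
Clause 4: 0 positive -> not definite
Clause 5: 1 positive -> definite
Definite clause count = 2.

2


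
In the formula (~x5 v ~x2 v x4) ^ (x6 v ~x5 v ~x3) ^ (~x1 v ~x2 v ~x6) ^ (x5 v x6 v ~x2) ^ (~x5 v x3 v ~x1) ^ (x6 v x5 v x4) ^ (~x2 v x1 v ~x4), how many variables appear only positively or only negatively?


A pure literal appears in only one polarity across all clauses.
Pure literals: x2 (negative only).
Count = 1.

1


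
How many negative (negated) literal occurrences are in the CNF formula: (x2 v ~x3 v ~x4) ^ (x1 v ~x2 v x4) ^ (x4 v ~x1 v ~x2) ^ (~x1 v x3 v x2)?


Scan each clause for negated literals.
Clause 1: 2 negative; Clause 2: 1 negative; Clause 3: 2 negative; Clause 4: 1 negative.
Total negative literal occurrences = 6.

6


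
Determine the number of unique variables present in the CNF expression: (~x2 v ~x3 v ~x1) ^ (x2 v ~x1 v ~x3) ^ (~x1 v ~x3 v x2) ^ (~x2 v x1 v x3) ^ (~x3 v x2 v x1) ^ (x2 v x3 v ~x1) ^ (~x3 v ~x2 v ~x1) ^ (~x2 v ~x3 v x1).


Identify each distinct variable in the formula.
Variables found: x1, x2, x3.
Total distinct variables = 3.

3


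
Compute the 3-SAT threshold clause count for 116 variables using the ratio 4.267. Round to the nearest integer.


The 3-SAT phase transition occurs at approximately 4.267 clauses per variable.
m = 4.267 * 116 = 494.972.
Rounded to nearest integer: 495.

495


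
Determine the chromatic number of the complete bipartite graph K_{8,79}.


K_{8,79} is bipartite by definition: the two parts are independent sets, with every edge crossing between them.
Color all vertices in one part with color 1 and all vertices in the other part with color 2.
Since the graph has at least one edge, one color does not suffice.
Chromatic number = 2.

2


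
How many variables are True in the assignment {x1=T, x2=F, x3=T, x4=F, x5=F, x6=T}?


The weight is the number of variables assigned True.
True variables: x1, x3, x6.
Weight = 3.

3


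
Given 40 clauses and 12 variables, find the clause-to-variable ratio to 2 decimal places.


Clause-to-variable ratio = clauses / variables.
40 / 12 = 3.33.

3.33


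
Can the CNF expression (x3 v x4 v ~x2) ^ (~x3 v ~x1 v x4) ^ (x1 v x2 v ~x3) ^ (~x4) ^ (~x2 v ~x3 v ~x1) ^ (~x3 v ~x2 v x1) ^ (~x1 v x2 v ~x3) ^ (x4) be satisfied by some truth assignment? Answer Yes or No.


Check all 16 possible truth assignments.
Number of satisfying assignments found: 0.
The formula is unsatisfiable.

No


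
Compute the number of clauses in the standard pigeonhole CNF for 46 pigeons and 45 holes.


The PHP encoding has two parts:
1) At-least-one-hole clauses: 46 (one per pigeon, each with 45 literals).
2) At-most-one-pigeon-per-hole clauses: 45 holes * C(46,2) = 45 * 1035 = 46575.
Total clauses = 46 + 46575 = 46621.

46621


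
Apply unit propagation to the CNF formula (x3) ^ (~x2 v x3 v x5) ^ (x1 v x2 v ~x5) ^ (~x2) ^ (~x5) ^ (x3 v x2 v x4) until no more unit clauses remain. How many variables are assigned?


Unit propagation repeatedly assigns the literal in any unit clause, then simplifies.
Assignments in order: x3 = T, x2 = F, x5 = F.
No further unit clauses remain.
Total variables assigned = 3.

3


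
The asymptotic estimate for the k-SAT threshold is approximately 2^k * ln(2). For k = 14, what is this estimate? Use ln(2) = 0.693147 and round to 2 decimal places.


Using the asymptotic formula: threshold ~ 2^k * ln(2).
2^14 = 16384.
16384 * 0.693147 = 11356.52.

11356.52


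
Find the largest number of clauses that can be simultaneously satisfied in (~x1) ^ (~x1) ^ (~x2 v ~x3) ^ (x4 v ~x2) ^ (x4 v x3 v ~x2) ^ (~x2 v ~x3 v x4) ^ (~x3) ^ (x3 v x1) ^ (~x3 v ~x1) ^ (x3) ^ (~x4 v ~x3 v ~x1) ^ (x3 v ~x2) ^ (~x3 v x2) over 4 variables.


Enumerate all 16 truth assignments.
For each, count how many of the 13 clauses are satisfied.
The formula is not fully satisfiable, so the maximum is below 13.
Maximum simultaneously satisfiable clauses = 11.

11


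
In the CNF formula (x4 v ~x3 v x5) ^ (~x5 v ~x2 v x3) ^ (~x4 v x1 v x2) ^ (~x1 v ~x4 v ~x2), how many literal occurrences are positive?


Scan each clause for unnegated literals.
Clause 1: 2 positive; Clause 2: 1 positive; Clause 3: 2 positive; Clause 4: 0 positive.
Total positive literal occurrences = 5.

5


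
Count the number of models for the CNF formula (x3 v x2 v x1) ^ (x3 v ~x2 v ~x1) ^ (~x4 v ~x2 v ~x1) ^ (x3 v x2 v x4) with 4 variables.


Enumerate all 16 truth assignments over 4 variables.
Test each against every clause.
Satisfying assignments found: 10.

10


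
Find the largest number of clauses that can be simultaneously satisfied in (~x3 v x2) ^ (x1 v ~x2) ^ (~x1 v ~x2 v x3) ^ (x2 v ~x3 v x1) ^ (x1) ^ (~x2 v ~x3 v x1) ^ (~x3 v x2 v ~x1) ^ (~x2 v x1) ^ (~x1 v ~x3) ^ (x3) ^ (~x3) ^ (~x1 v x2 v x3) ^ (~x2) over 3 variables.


Enumerate all 8 truth assignments.
For each, count how many of the 13 clauses are satisfied.
The formula is not fully satisfiable, so the maximum is below 13.
Maximum simultaneously satisfiable clauses = 11.

11


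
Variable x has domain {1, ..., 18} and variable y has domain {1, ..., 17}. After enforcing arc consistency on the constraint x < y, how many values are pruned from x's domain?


For the constraint x < y, x needs a supporting value in y's domain.
x can be at most 16 (one less than y's maximum).
Valid x values from domain: 16 out of 18.
Pruned = 18 - 16 = 2.

2


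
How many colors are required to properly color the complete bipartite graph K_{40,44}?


K_{40,44} is bipartite by definition: the two parts are independent sets, with every edge crossing between them.
Color all vertices in one part with color 1 and all vertices in the other part with color 2.
Since the graph has at least one edge, one color does not suffice.
Chromatic number = 2.

2


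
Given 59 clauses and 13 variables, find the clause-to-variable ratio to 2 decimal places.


Clause-to-variable ratio = clauses / variables.
59 / 13 = 4.54.

4.54


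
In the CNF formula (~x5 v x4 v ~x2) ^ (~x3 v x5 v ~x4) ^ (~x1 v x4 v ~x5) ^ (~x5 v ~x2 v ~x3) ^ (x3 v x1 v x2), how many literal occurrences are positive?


Scan each clause for unnegated literals.
Clause 1: 1 positive; Clause 2: 1 positive; Clause 3: 1 positive; Clause 4: 0 positive; Clause 5: 3 positive.
Total positive literal occurrences = 6.

6


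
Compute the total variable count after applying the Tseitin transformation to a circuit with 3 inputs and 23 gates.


The Tseitin transformation introduces one auxiliary variable per gate.
Total variables = inputs + gates = 3 + 23 = 26.

26


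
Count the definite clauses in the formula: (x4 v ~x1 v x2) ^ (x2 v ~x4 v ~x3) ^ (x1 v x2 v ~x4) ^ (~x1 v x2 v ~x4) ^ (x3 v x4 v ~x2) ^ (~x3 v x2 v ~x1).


A definite clause has exactly one positive literal.
Clause 1: 2 positive -> not definite
Clause 2: 1 positive -> definite
Clause 3: 2 positive -> not definite
Clause 4: 1 positive -> definite
Clause 5: 2 positive -> not definite
Clause 6: 1 positive -> definite
Definite clause count = 3.

3


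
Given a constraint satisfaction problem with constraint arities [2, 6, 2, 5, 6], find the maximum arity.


The arities are: 2, 6, 2, 5, 6.
Scan for the maximum value.
Maximum arity = 6.

6


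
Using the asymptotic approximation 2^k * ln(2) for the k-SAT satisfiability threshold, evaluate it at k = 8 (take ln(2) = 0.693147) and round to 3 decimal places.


Using the asymptotic formula: threshold ~ 2^k * ln(2).
2^8 = 256.
256 * 0.693147 = 177.446.

177.446


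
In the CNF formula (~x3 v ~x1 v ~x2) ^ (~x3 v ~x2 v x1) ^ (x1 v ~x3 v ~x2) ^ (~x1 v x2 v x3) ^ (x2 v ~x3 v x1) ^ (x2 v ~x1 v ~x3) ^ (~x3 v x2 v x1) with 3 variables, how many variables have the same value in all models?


Find all satisfying assignments: 3 model(s).
Check which variables have the same value in every model.
Fixed variables: x3=F.
Backbone size = 1.

1


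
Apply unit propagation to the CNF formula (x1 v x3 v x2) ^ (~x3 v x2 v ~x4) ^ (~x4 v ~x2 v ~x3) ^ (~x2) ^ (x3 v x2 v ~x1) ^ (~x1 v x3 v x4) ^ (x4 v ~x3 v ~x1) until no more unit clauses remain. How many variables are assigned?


Unit propagation repeatedly assigns the literal in any unit clause, then simplifies.
Assignments in order: x2 = F.
No further unit clauses remain.
Total variables assigned = 1.

1


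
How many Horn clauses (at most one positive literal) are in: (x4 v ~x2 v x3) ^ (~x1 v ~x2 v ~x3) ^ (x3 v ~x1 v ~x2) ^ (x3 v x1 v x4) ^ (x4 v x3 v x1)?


A Horn clause has at most one positive literal.
Clause 1: 2 positive lit(s) -> not Horn
Clause 2: 0 positive lit(s) -> Horn
Clause 3: 1 positive lit(s) -> Horn
Clause 4: 3 positive lit(s) -> not Horn
Clause 5: 3 positive lit(s) -> not Horn
Total Horn clauses = 2.

2


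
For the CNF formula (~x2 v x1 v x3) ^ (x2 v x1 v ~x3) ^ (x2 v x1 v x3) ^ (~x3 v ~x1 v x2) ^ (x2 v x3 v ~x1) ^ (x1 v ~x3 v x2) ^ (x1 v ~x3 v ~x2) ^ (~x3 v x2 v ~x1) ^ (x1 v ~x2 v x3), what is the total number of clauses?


Each group enclosed in parentheses joined by ^ is one clause.
Counting the conjuncts: 9 clauses.

9


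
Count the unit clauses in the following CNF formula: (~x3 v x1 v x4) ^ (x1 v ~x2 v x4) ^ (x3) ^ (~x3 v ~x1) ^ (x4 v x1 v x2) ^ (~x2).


A unit clause contains exactly one literal.
Unit clauses found: (x3), (~x2).
Count = 2.

2


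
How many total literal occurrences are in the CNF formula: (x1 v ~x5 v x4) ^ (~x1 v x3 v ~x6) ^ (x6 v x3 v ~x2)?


Clause lengths: 3, 3, 3.
Sum = 3 + 3 + 3 = 9.

9


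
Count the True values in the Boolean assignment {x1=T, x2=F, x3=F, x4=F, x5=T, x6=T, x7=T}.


The weight is the number of variables assigned True.
True variables: x1, x5, x6, x7.
Weight = 4.

4


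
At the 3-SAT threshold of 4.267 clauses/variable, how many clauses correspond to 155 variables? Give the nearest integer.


The 3-SAT phase transition occurs at approximately 4.267 clauses per variable.
m = 4.267 * 155 = 661.385.
Rounded to nearest integer: 661.

661


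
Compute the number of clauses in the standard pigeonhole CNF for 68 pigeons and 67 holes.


The PHP encoding has two parts:
1) At-least-one-hole clauses: 68 (one per pigeon, each with 67 literals).
2) At-most-one-pigeon-per-hole clauses: 67 holes * C(68,2) = 67 * 2278 = 152626.
Total clauses = 68 + 152626 = 152694.

152694


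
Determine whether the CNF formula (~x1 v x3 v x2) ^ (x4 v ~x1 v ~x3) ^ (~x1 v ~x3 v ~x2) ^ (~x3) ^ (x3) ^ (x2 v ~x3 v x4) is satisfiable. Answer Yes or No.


Check all 16 possible truth assignments.
Number of satisfying assignments found: 0.
The formula is unsatisfiable.

No


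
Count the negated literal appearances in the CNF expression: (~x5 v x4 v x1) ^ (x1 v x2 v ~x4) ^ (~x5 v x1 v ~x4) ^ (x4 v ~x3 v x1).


Scan each clause for negated literals.
Clause 1: 1 negative; Clause 2: 1 negative; Clause 3: 2 negative; Clause 4: 1 negative.
Total negative literal occurrences = 5.

5


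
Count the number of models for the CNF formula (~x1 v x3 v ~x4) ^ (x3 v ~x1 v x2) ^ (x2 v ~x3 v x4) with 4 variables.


Enumerate all 16 truth assignments over 4 variables.
Test each against every clause.
Satisfying assignments found: 11.

11


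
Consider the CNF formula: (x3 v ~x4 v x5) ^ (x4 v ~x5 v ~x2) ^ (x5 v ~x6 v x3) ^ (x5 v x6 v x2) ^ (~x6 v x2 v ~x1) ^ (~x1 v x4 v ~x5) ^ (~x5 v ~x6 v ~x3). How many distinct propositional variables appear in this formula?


Identify each distinct variable in the formula.
Variables found: x1, x2, x3, x4, x5, x6.
Total distinct variables = 6.

6


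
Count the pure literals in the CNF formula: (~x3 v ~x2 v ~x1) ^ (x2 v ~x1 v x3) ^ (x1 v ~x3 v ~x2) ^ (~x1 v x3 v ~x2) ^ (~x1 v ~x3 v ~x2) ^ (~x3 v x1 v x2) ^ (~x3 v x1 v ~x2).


A pure literal appears in only one polarity across all clauses.
No pure literals found.
Count = 0.

0


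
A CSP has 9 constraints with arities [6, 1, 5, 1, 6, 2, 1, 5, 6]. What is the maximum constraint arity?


The arities are: 6, 1, 5, 1, 6, 2, 1, 5, 6.
Scan for the maximum value.
Maximum arity = 6.

6


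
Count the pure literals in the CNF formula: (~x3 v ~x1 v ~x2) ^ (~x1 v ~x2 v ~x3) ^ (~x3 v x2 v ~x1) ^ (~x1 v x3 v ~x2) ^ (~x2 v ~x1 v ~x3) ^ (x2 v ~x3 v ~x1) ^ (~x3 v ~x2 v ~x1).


A pure literal appears in only one polarity across all clauses.
Pure literals: x1 (negative only).
Count = 1.

1


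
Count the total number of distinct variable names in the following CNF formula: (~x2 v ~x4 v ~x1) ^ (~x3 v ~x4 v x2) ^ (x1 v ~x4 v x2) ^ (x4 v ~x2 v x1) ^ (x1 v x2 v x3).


Identify each distinct variable in the formula.
Variables found: x1, x2, x3, x4.
Total distinct variables = 4.

4


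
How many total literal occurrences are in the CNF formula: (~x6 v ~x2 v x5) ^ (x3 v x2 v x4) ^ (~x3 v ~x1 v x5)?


Clause lengths: 3, 3, 3.
Sum = 3 + 3 + 3 = 9.

9


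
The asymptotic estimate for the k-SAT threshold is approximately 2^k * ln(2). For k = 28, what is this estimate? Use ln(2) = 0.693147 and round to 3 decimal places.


Using the asymptotic formula: threshold ~ 2^k * ln(2).
2^28 = 268435456.
268435456 * 0.693147 = 186065231.02.

186065231.02


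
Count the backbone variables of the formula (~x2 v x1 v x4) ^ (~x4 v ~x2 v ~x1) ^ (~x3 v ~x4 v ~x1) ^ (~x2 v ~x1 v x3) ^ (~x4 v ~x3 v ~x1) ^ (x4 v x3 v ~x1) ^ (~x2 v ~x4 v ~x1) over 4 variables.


Find all satisfying assignments: 9 model(s).
Check which variables have the same value in every model.
No variable is fixed across all models.
Backbone size = 0.

0


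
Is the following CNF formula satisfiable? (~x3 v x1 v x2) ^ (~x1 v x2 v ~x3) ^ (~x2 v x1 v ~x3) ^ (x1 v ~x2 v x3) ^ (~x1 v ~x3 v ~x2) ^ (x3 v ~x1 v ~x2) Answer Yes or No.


Check all 8 possible truth assignments.
Number of satisfying assignments found: 2.
The formula is satisfiable.

Yes


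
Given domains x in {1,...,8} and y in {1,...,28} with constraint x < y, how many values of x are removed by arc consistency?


For the constraint x < y, x needs a supporting value in y's domain.
x can be at most 27 (one less than y's maximum).
Valid x values from domain: 8 out of 8.
Pruned = 8 - 8 = 0.

0


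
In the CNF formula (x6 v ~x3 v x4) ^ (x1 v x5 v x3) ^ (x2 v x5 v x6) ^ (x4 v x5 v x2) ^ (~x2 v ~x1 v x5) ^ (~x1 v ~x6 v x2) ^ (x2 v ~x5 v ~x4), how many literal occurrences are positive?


Scan each clause for unnegated literals.
Clause 1: 2 positive; Clause 2: 3 positive; Clause 3: 3 positive; Clause 4: 3 positive; Clause 5: 1 positive; Clause 6: 1 positive; Clause 7: 1 positive.
Total positive literal occurrences = 14.

14


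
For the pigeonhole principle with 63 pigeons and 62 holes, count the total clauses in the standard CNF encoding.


The PHP encoding has two parts:
1) At-least-one-hole clauses: 63 (one per pigeon, each with 62 literals).
2) At-most-one-pigeon-per-hole clauses: 62 holes * C(63,2) = 62 * 1953 = 121086.
Total clauses = 63 + 121086 = 121149.

121149


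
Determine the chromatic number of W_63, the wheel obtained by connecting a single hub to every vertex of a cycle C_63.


W_63 consists of the cycle C_63 together with a hub vertex adjacent to every cycle vertex.
The cycle C_63 needs 3 colors (odd cycle -> 3).
The hub is adjacent to every cycle vertex, so it must receive a new color distinct from all of them.
Chromatic number = 3 + 1 = 4.

4


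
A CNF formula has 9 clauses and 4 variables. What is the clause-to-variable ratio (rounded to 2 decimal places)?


Clause-to-variable ratio = clauses / variables.
9 / 4 = 2.25.

2.25


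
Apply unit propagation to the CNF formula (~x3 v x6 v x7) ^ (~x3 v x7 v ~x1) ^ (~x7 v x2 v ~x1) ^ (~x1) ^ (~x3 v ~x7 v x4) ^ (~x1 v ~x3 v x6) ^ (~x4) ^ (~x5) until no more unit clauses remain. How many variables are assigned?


Unit propagation repeatedly assigns the literal in any unit clause, then simplifies.
Assignments in order: x1 = F, x4 = F, x5 = F.
No further unit clauses remain.
Total variables assigned = 3.

3


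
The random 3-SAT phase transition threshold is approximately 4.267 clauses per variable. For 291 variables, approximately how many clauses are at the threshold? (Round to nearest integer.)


The 3-SAT phase transition occurs at approximately 4.267 clauses per variable.
m = 4.267 * 291 = 1241.697.
Rounded to nearest integer: 1242.

1242


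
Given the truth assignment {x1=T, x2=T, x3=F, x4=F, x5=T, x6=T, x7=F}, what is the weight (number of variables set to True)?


The weight is the number of variables assigned True.
True variables: x1, x2, x5, x6.
Weight = 4.

4


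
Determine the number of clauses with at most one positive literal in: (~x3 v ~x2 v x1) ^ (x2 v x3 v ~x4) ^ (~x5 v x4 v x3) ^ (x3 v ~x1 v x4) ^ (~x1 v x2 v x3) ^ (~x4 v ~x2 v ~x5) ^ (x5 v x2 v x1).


A Horn clause has at most one positive literal.
Clause 1: 1 positive lit(s) -> Horn
Clause 2: 2 positive lit(s) -> not Horn
Clause 3: 2 positive lit(s) -> not Horn
Clause 4: 2 positive lit(s) -> not Horn
Clause 5: 2 positive lit(s) -> not Horn
Clause 6: 0 positive lit(s) -> Horn
Clause 7: 3 positive lit(s) -> not Horn
Total Horn clauses = 2.

2


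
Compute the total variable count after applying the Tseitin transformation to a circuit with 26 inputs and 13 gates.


The Tseitin transformation introduces one auxiliary variable per gate.
Total variables = inputs + gates = 26 + 13 = 39.

39


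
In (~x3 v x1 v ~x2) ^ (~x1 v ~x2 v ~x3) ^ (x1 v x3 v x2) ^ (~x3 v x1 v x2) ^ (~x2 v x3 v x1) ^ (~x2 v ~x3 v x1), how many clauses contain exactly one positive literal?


A definite clause has exactly one positive literal.
Clause 1: 1 positive -> definite
Clause 2: 0 positive -> not definite
Clause 3: 3 positive -> not definite
Clause 4: 2 positive -> not definite
Clause 5: 2 positive -> not definite
Clause 6: 1 positive -> definite
Definite clause count = 2.

2


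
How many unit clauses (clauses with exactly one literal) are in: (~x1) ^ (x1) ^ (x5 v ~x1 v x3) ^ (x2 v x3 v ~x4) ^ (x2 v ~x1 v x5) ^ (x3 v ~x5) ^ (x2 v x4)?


A unit clause contains exactly one literal.
Unit clauses found: (~x1), (x1).
Count = 2.

2


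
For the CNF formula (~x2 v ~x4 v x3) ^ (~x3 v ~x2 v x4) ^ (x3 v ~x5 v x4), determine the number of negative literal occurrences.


Scan each clause for negated literals.
Clause 1: 2 negative; Clause 2: 2 negative; Clause 3: 1 negative.
Total negative literal occurrences = 5.

5


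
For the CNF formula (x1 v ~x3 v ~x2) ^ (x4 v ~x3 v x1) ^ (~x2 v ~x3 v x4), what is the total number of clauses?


Each group enclosed in parentheses joined by ^ is one clause.
Counting the conjuncts: 3 clauses.

3


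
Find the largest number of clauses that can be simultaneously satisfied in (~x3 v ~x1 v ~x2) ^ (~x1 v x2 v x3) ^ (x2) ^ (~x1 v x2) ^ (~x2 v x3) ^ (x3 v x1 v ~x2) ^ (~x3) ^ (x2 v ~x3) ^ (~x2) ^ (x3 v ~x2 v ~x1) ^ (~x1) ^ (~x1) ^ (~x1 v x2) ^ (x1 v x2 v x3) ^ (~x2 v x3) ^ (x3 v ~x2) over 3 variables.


Enumerate all 8 truth assignments.
For each, count how many of the 16 clauses are satisfied.
The formula is not fully satisfiable, so the maximum is below 16.
Maximum simultaneously satisfiable clauses = 14.

14


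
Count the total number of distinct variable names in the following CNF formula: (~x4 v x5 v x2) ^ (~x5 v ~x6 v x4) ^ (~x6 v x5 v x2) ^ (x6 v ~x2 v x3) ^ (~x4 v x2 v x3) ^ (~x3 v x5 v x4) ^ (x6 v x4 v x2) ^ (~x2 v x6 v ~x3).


Identify each distinct variable in the formula.
Variables found: x2, x3, x4, x5, x6.
Total distinct variables = 5.

5


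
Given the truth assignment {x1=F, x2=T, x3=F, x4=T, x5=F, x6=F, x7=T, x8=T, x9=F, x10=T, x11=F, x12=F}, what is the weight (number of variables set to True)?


The weight is the number of variables assigned True.
True variables: x2, x4, x7, x8, x10.
Weight = 5.

5


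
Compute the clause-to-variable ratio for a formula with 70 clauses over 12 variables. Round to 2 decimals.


Clause-to-variable ratio = clauses / variables.
70 / 12 = 5.83.

5.83


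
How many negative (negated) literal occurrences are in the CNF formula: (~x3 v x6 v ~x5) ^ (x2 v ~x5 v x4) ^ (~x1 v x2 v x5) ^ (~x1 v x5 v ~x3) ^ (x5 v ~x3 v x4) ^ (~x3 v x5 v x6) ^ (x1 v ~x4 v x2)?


Scan each clause for negated literals.
Clause 1: 2 negative; Clause 2: 1 negative; Clause 3: 1 negative; Clause 4: 2 negative; Clause 5: 1 negative; Clause 6: 1 negative; Clause 7: 1 negative.
Total negative literal occurrences = 9.

9


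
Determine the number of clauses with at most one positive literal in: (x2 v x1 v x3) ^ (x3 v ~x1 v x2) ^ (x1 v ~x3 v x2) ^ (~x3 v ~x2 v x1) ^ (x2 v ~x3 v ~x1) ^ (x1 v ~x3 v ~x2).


A Horn clause has at most one positive literal.
Clause 1: 3 positive lit(s) -> not Horn
Clause 2: 2 positive lit(s) -> not Horn
Clause 3: 2 positive lit(s) -> not Horn
Clause 4: 1 positive lit(s) -> Horn
Clause 5: 1 positive lit(s) -> Horn
Clause 6: 1 positive lit(s) -> Horn
Total Horn clauses = 3.

3


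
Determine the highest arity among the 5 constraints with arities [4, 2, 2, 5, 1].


The arities are: 4, 2, 2, 5, 1.
Scan for the maximum value.
Maximum arity = 5.

5


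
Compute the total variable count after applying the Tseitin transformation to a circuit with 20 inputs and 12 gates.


The Tseitin transformation introduces one auxiliary variable per gate.
Total variables = inputs + gates = 20 + 12 = 32.

32


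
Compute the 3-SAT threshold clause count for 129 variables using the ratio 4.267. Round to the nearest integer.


The 3-SAT phase transition occurs at approximately 4.267 clauses per variable.
m = 4.267 * 129 = 550.443.
Rounded to nearest integer: 550.

550


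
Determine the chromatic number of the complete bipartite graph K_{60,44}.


K_{60,44} is bipartite by definition: the two parts are independent sets, with every edge crossing between them.
Color all vertices in one part with color 1 and all vertices in the other part with color 2.
Since the graph has at least one edge, one color does not suffice.
Chromatic number = 2.

2


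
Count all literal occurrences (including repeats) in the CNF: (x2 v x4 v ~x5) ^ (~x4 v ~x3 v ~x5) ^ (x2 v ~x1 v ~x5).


Clause lengths: 3, 3, 3.
Sum = 3 + 3 + 3 = 9.

9


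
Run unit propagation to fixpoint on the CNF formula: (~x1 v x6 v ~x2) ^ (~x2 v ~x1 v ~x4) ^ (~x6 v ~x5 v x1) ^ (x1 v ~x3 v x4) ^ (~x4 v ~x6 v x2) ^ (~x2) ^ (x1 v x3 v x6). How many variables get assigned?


Unit propagation repeatedly assigns the literal in any unit clause, then simplifies.
Assignments in order: x2 = F.
No further unit clauses remain.
Total variables assigned = 1.

1


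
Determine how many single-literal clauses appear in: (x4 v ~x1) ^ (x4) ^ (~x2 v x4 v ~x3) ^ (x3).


A unit clause contains exactly one literal.
Unit clauses found: (x4), (x3).
Count = 2.

2


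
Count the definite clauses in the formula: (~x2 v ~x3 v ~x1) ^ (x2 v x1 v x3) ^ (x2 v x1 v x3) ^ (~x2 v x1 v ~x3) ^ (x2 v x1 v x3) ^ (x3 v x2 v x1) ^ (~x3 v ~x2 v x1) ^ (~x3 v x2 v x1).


A definite clause has exactly one positive literal.
Clause 1: 0 positive -> not definite
Clause 2: 3 positive -> not definite
Clause 3: 3 positive -> not definite
Clause 4: 1 positive -> definite
Clause 5: 3 positive -> not definite
Clause 6: 3 positive -> not definite
Clause 7: 1 positive -> definite
Clause 8: 2 positive -> not definite
Definite clause count = 2.

2


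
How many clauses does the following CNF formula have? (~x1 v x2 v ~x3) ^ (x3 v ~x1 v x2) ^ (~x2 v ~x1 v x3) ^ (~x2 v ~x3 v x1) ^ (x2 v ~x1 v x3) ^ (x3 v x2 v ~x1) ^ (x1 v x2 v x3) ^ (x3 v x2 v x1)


Each group enclosed in parentheses joined by ^ is one clause.
Counting the conjuncts: 8 clauses.

8


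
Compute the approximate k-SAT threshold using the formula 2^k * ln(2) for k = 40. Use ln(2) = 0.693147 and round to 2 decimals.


Using the asymptotic formula: threshold ~ 2^k * ln(2).
2^40 = 1099511627776.
1099511627776 * 0.693147 = 762123186258.05.

762123186258.05


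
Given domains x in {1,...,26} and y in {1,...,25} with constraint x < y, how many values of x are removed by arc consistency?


For the constraint x < y, x needs a supporting value in y's domain.
x can be at most 24 (one less than y's maximum).
Valid x values from domain: 24 out of 26.
Pruned = 26 - 24 = 2.

2


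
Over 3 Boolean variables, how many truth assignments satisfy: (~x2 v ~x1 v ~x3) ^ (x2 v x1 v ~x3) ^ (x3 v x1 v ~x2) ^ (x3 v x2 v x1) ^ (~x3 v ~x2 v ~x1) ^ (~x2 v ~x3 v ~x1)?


Enumerate all 8 truth assignments over 3 variables.
Test each against every clause.
Satisfying assignments found: 4.

4


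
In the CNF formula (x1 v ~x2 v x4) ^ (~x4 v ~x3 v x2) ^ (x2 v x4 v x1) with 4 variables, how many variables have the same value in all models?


Find all satisfying assignments: 10 model(s).
Check which variables have the same value in every model.
No variable is fixed across all models.
Backbone size = 0.

0


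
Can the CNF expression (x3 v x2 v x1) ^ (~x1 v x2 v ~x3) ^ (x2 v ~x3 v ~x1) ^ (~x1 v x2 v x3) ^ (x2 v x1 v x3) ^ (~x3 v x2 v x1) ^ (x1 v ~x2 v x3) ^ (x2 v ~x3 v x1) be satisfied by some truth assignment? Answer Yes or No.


Check all 8 possible truth assignments.
Number of satisfying assignments found: 3.
The formula is satisfiable.

Yes


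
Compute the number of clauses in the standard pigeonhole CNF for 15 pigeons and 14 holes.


The PHP encoding has two parts:
1) At-least-one-hole clauses: 15 (one per pigeon, each with 14 literals).
2) At-most-one-pigeon-per-hole clauses: 14 holes * C(15,2) = 14 * 105 = 1470.
Total clauses = 15 + 1470 = 1485.

1485


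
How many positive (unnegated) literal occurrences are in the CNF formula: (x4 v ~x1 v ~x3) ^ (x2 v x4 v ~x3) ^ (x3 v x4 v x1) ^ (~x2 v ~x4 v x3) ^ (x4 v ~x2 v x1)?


Scan each clause for unnegated literals.
Clause 1: 1 positive; Clause 2: 2 positive; Clause 3: 3 positive; Clause 4: 1 positive; Clause 5: 2 positive.
Total positive literal occurrences = 9.

9


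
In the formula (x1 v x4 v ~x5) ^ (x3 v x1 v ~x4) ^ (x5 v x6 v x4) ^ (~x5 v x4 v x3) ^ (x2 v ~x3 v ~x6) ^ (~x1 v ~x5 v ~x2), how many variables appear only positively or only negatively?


A pure literal appears in only one polarity across all clauses.
No pure literals found.
Count = 0.

0


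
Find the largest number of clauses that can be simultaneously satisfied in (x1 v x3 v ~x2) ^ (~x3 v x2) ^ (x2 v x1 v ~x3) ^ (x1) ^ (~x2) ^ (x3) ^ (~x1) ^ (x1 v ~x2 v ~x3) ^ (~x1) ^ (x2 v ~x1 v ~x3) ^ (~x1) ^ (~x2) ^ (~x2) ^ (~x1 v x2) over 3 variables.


Enumerate all 8 truth assignments.
For each, count how many of the 14 clauses are satisfied.
The formula is not fully satisfiable, so the maximum is below 14.
Maximum simultaneously satisfiable clauses = 12.

12


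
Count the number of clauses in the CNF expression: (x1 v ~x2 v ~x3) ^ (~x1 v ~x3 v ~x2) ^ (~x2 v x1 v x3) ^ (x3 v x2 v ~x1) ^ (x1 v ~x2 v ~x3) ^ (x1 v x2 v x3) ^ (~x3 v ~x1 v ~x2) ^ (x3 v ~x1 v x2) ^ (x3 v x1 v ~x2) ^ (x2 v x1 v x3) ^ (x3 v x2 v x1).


Each group enclosed in parentheses joined by ^ is one clause.
Counting the conjuncts: 11 clauses.

11


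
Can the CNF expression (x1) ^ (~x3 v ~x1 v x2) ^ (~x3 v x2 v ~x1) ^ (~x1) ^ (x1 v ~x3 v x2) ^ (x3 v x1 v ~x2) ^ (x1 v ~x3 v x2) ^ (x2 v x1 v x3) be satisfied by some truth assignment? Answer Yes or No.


Check all 8 possible truth assignments.
Number of satisfying assignments found: 0.
The formula is unsatisfiable.

No


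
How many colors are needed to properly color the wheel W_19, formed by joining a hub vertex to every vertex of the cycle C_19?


W_19 consists of the cycle C_19 together with a hub vertex adjacent to every cycle vertex.
The cycle C_19 needs 3 colors (odd cycle -> 3).
The hub is adjacent to every cycle vertex, so it must receive a new color distinct from all of them.
Chromatic number = 3 + 1 = 4.

4


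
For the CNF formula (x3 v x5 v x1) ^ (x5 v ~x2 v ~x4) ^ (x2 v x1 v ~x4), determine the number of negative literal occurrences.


Scan each clause for negated literals.
Clause 1: 0 negative; Clause 2: 2 negative; Clause 3: 1 negative.
Total negative literal occurrences = 3.

3


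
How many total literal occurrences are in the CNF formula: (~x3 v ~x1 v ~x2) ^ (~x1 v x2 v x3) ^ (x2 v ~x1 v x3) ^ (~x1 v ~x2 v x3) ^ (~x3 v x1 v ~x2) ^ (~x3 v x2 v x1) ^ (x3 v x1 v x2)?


Clause lengths: 3, 3, 3, 3, 3, 3, 3.
Sum = 3 + 3 + 3 + 3 + 3 + 3 + 3 = 21.

21


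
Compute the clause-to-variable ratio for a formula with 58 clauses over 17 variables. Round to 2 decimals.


Clause-to-variable ratio = clauses / variables.
58 / 17 = 3.41.

3.41


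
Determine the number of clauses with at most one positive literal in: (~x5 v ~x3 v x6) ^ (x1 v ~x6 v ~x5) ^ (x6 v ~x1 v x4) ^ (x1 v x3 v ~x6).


A Horn clause has at most one positive literal.
Clause 1: 1 positive lit(s) -> Horn
Clause 2: 1 positive lit(s) -> Horn
Clause 3: 2 positive lit(s) -> not Horn
Clause 4: 2 positive lit(s) -> not Horn
Total Horn clauses = 2.

2


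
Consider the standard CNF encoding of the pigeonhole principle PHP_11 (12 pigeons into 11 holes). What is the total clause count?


The PHP encoding has two parts:
1) At-least-one-hole clauses: 12 (one per pigeon, each with 11 literals).
2) At-most-one-pigeon-per-hole clauses: 11 holes * C(12,2) = 11 * 66 = 726.
Total clauses = 12 + 726 = 738.

738


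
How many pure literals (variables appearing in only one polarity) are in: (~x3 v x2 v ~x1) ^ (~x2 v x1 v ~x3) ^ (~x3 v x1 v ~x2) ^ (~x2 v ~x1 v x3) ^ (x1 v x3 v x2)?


A pure literal appears in only one polarity across all clauses.
No pure literals found.
Count = 0.

0


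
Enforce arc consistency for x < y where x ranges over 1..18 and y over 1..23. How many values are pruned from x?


For the constraint x < y, x needs a supporting value in y's domain.
x can be at most 22 (one less than y's maximum).
Valid x values from domain: 18 out of 18.
Pruned = 18 - 18 = 0.

0


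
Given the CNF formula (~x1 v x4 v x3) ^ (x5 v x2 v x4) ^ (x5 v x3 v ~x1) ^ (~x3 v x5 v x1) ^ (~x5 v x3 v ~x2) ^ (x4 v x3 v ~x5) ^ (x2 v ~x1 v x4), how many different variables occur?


Identify each distinct variable in the formula.
Variables found: x1, x2, x3, x4, x5.
Total distinct variables = 5.

5


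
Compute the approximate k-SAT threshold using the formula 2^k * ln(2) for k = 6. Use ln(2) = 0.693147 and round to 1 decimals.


Using the asymptotic formula: threshold ~ 2^k * ln(2).
2^6 = 64.
64 * 0.693147 = 44.4.

44.4


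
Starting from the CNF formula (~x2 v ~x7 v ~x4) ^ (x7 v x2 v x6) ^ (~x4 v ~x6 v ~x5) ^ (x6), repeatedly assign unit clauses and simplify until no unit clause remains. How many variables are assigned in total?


Unit propagation repeatedly assigns the literal in any unit clause, then simplifies.
Assignments in order: x6 = T.
No further unit clauses remain.
Total variables assigned = 1.

1


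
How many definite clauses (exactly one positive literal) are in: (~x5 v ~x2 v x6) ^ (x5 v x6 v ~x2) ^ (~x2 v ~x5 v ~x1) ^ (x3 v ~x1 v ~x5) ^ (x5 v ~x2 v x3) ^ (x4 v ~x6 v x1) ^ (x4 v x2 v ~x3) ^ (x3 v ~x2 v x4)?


A definite clause has exactly one positive literal.
Clause 1: 1 positive -> definite
Clause 2: 2 positive -> not definite
Clause 3: 0 positive -> not definite
Clause 4: 1 positive -> definite
Clause 5: 2 positive -> not definite
Clause 6: 2 positive -> not definite
Clause 7: 2 positive -> not definite
Clause 8: 2 positive -> not definite
Definite clause count = 2.

2


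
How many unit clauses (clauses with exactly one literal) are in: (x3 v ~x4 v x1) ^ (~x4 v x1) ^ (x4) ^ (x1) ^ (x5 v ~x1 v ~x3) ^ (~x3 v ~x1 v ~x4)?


A unit clause contains exactly one literal.
Unit clauses found: (x4), (x1).
Count = 2.

2


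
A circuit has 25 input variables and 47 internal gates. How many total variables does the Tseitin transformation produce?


The Tseitin transformation introduces one auxiliary variable per gate.
Total variables = inputs + gates = 25 + 47 = 72.

72


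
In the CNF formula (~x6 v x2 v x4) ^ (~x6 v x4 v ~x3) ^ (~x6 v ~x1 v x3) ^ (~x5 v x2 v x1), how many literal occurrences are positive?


Scan each clause for unnegated literals.
Clause 1: 2 positive; Clause 2: 1 positive; Clause 3: 1 positive; Clause 4: 2 positive.
Total positive literal occurrences = 6.

6


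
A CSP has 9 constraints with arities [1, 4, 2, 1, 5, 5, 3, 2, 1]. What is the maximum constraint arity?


The arities are: 1, 4, 2, 1, 5, 5, 3, 2, 1.
Scan for the maximum value.
Maximum arity = 5.

5


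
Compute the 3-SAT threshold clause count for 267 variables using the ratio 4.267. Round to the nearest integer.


The 3-SAT phase transition occurs at approximately 4.267 clauses per variable.
m = 4.267 * 267 = 1139.289.
Rounded to nearest integer: 1139.

1139


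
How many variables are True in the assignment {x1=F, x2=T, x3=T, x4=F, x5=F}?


The weight is the number of variables assigned True.
True variables: x2, x3.
Weight = 2.

2


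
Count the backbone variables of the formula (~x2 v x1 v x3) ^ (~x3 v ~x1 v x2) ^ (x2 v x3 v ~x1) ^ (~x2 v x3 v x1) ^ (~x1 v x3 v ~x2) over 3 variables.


Find all satisfying assignments: 4 model(s).
Check which variables have the same value in every model.
No variable is fixed across all models.
Backbone size = 0.

0


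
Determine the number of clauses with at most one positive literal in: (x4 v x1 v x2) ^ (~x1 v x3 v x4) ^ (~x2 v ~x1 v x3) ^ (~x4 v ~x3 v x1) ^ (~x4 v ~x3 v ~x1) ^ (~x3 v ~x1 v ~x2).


A Horn clause has at most one positive literal.
Clause 1: 3 positive lit(s) -> not Horn
Clause 2: 2 positive lit(s) -> not Horn
Clause 3: 1 positive lit(s) -> Horn
Clause 4: 1 positive lit(s) -> Horn
Clause 5: 0 positive lit(s) -> Horn
Clause 6: 0 positive lit(s) -> Horn
Total Horn clauses = 4.

4


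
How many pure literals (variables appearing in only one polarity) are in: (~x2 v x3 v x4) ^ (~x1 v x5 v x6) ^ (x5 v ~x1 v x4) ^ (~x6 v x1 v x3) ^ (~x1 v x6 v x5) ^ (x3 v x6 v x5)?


A pure literal appears in only one polarity across all clauses.
Pure literals: x2 (negative only), x3 (positive only), x4 (positive only), x5 (positive only).
Count = 4.

4


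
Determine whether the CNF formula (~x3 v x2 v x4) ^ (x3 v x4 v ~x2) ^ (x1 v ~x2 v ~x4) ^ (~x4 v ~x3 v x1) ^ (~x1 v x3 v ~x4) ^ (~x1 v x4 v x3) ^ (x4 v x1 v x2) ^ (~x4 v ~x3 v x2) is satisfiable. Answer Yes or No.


Check all 16 possible truth assignments.
Number of satisfying assignments found: 4.
The formula is satisfiable.

Yes


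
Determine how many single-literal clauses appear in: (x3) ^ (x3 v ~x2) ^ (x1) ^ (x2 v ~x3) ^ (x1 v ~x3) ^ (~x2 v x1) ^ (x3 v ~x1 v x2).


A unit clause contains exactly one literal.
Unit clauses found: (x3), (x1).
Count = 2.

2


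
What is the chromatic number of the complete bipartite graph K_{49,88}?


K_{49,88} is bipartite by definition: the two parts are independent sets, with every edge crossing between them.
Color all vertices in one part with color 1 and all vertices in the other part with color 2.
Since the graph has at least one edge, one color does not suffice.
Chromatic number = 2.

2


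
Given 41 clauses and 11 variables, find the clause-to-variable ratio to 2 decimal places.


Clause-to-variable ratio = clauses / variables.
41 / 11 = 3.73.

3.73


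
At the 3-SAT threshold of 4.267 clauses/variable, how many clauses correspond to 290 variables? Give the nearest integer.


The 3-SAT phase transition occurs at approximately 4.267 clauses per variable.
m = 4.267 * 290 = 1237.43.
Rounded to nearest integer: 1237.

1237


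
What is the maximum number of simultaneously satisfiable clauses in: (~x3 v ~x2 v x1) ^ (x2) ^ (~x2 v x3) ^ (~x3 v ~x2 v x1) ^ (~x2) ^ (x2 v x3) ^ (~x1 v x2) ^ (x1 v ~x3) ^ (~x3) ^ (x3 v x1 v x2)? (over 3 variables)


Enumerate all 8 truth assignments.
For each, count how many of the 10 clauses are satisfied.
The formula is not fully satisfiable, so the maximum is below 10.
Maximum simultaneously satisfiable clauses = 8.

8


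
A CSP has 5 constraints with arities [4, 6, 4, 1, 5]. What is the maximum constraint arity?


The arities are: 4, 6, 4, 1, 5.
Scan for the maximum value.
Maximum arity = 6.

6


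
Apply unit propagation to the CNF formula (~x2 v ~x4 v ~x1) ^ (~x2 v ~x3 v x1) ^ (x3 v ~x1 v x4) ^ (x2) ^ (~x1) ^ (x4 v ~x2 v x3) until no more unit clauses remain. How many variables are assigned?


Unit propagation repeatedly assigns the literal in any unit clause, then simplifies.
Assignments in order: x2 = T, x1 = F, x3 = F, x4 = T.
No further unit clauses remain.
Total variables assigned = 4.

4
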